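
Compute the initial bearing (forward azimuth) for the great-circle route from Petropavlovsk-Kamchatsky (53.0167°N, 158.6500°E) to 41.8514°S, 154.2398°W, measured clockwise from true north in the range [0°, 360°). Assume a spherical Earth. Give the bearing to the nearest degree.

Δλ = -154.2398 − 158.6500 = -312.8898°; wrapped into (−180°, 180°]: 47.1102°.
θ = atan2( sin Δλ · cos φ₂ , cos φ₁ · sin φ₂ − sin φ₁ · cos φ₂ · cos Δλ )
  = atan2(0.54575, -0.80634) = 145.909° → normalised to [0°, 360°): 145.909°.

146°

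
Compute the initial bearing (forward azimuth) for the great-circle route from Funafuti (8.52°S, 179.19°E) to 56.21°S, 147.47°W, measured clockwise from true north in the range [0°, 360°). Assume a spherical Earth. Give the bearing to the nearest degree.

Δλ = -147.47 − 179.19 = -326.66°; wrapped into (−180°, 180°]: 33.34°.
θ = atan2( sin Δλ · cos φ₂ , cos φ₁ · sin φ₂ − sin φ₁ · cos φ₂ · cos Δλ )
  = atan2(0.30566, -0.75307) = 157.908° → normalised to [0°, 360°): 157.908°.

158°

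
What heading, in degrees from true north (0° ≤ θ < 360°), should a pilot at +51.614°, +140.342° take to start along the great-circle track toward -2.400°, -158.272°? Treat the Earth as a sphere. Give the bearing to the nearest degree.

Δλ = -158.272 − 140.342 = -298.614°; wrapped into (−180°, 180°]: 61.386°.
θ = atan2( sin Δλ · cos φ₂ , cos φ₁ · sin φ₂ − sin φ₁ · cos φ₂ · cos Δλ )
  = atan2(0.87710, -0.40106) = 114.573° → normalised to [0°, 360°): 114.573°.

115°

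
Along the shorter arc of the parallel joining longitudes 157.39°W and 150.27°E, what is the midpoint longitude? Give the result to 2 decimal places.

Signed shortest Δλ from -157.39° to +150.27° is -52.34°.
Midpoint longitude = -157.39° + (-52.34°)/2 = -157.39° − 26.17° = -183.56°.
Normalise into (−180°, 180°]: +176.44°.
(The naïve average (-157.39 + +150.27)/2 = -3.56° is on the wrong side of the globe.)

176.44°E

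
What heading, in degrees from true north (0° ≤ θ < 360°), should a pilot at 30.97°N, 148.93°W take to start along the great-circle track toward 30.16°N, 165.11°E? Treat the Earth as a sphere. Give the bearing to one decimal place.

Δλ = 165.11 − -148.93 = 314.04°; wrapped into (−180°, 180°]: -45.96°.
θ = atan2( sin Δλ · cos φ₂ , cos φ₁ · sin φ₂ − sin φ₁ · cos φ₂ · cos Δλ )
  = atan2(-0.62154, 0.12149) = -78.940° → normalised to [0°, 360°): 281.060°.

281.1°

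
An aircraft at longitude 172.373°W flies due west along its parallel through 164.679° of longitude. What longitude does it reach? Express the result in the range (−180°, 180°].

22.948°E

Start at -172.373°; shift −164.679° → -337.052°.
-337.052° lies outside (−180°, 180°]; add 360° → +22.948°.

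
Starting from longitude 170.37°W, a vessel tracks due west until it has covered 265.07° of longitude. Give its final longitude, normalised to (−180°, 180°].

Start at -170.37°; shift −265.07° → -435.44°.
-435.44° lies outside (−180°, 180°]; add 360° → -75.44°.

75.44°W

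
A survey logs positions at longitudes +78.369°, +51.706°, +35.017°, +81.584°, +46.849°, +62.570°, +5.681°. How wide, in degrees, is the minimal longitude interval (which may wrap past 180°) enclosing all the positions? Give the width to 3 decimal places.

75.903°

Sort the longitudes: +5.681°, +35.017°, +46.849°, +51.706°, +62.570°, +78.369°, +81.584°.
Eastward gaps between consecutive values (wrapping around): 29.336°, 11.832°, 4.857°, 10.864°, 15.799°, 3.215°, 284.097°.
Largest gap = 284.097° ⇒ minimal covering band is its complement: 360° − 284.097° = 75.903°.
Band runs from +5.681° eastward to +81.584°.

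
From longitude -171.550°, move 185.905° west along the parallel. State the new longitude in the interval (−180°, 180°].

+2.545°

Start at -171.550°; shift −185.905° → -357.455°.
-357.455° lies outside (−180°, 180°]; add 360° → +2.545°.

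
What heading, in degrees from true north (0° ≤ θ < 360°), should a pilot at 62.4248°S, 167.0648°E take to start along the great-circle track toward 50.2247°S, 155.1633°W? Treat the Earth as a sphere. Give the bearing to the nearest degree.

77°

Δλ = -155.1633 − 167.0648 = -322.2281°; wrapped into (−180°, 180°]: 37.7719°.
θ = atan2( sin Δλ · cos φ₂ , cos φ₁ · sin φ₂ − sin φ₁ · cos φ₂ · cos Δλ )
  = atan2(0.39188, 0.09249) = 76.720° → normalised to [0°, 360°): 76.720°.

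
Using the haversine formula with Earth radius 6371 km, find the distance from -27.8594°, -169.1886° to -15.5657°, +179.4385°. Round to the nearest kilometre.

1800 km

Δλ = 179.4385 − -169.1886 = 348.6271°; wrapped into (−180°, 180°]: -11.3729°.
Δφ = -15.5657 − -27.8594 = 12.2937°.
a = sin²(Δφ/2) + cos φ₁ · cos φ₂ · sin²(Δλ/2) = 0.019827.
c = 2·atan2(√a, √(1−a)) = 0.28256 rad → d = 6371·c ≈ 1800.16 km.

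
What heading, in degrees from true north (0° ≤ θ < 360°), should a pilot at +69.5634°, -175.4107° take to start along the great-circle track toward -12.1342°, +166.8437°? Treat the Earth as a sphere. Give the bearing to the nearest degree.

197°

Δλ = 166.8437 − -175.4107 = 342.2544°; wrapped into (−180°, 180°]: -17.7456°.
θ = atan2( sin Δλ · cos φ₂ , cos φ₁ · sin φ₂ − sin φ₁ · cos φ₂ · cos Δλ )
  = atan2(-0.29798, -0.94593) = -162.515° → normalised to [0°, 360°): 197.485°.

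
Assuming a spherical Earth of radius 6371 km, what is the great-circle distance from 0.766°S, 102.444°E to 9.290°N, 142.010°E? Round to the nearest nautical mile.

Δλ = 142.010 − 102.444 = 39.566°.
Δφ = 9.290 − -0.766 = 10.056°.
a = sin²(Δφ/2) + cos φ₁ · cos φ₂ · sin²(Δλ/2) = 0.120723.
c = 2·atan2(√a, √(1−a)) = 0.70970 rad → d = 6371·c ≈ 4521.53 km ≈ 2441.43 nmi.

2441 nmi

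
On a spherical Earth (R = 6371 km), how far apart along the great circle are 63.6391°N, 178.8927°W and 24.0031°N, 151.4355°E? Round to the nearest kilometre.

Δλ = 151.4355 − -178.8927 = 330.3282°; wrapped into (−180°, 180°]: -29.6718°.
Δφ = 24.0031 − 63.6391 = -39.6360°.
a = sin²(Δφ/2) + cos φ₁ · cos φ₂ · sin²(Δλ/2) = 0.141538.
c = 2·atan2(√a, √(1−a)) = 0.77141 rad → d = 6371·c ≈ 4914.68 km.

4915 km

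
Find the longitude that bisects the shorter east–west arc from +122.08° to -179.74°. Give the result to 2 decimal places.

Signed shortest Δλ from +122.08° to -179.74° is +58.18°.
Midpoint longitude = +122.08° + (+58.18°)/2 = +122.08° + 29.09° = +151.17°.
(The naïve average (+122.08 + -179.74)/2 = -28.83° is on the wrong side of the globe.)

+151.17°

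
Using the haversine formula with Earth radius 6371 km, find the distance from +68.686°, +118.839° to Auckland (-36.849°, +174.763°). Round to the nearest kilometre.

12600 km

Δλ = 174.763 − 118.839 = 55.924°.
Δφ = -36.849 − 68.686 = -105.535°.
a = sin²(Δφ/2) + cos φ₁ · cos φ₂ · sin²(Δλ/2) = 0.697861.
c = 2·atan2(√a, √(1−a)) = 1.97765 rad → d = 6371·c ≈ 12599.61 km.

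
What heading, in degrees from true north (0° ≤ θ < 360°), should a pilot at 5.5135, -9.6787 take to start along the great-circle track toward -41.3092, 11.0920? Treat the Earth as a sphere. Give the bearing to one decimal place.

Δλ = 11.0920 − -9.6787 = 20.7707°.
θ = atan2( sin Δλ · cos φ₂ , cos φ₁ · sin φ₂ − sin φ₁ · cos φ₂ · cos Δλ )
  = atan2(0.26638, -0.72455) = 159.814° → normalised to [0°, 360°): 159.814°.

159.8°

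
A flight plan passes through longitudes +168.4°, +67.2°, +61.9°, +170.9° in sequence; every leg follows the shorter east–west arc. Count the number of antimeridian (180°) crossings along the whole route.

0

Leg 1: +168.4° → +67.2°, shortest Δλ = -101.2° (west) — does not cross 180°.
Leg 2: +67.2° → +61.9°, shortest Δλ = -5.3° (west) — does not cross 180°.
Leg 3: +61.9° → +170.9°, shortest Δλ = 109.0° (east) — does not cross 180°.
Total crossings: 0.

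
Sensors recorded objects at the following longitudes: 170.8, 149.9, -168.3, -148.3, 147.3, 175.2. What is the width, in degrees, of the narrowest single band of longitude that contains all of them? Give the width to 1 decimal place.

64.4°

Sort the longitudes: -168.3°, -148.3°, +147.3°, +149.9°, +170.8°, +175.2°.
Eastward gaps between consecutive values (wrapping around): 20.0°, 295.6°, 2.6°, 20.9°, 4.4°, 16.5°.
Largest gap = 295.6° ⇒ minimal covering band is its complement: 360° − 295.6° = 64.4°.
Band runs from +147.3° eastward to -148.3°, crossing the antimeridian.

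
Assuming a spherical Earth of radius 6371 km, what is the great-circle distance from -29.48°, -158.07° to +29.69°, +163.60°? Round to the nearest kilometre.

7733 km

Δλ = 163.60 − -158.07 = 321.67°; wrapped into (−180°, 180°]: -38.33°.
Δφ = 29.69 − -29.48 = 59.17°.
a = sin²(Δφ/2) + cos φ₁ · cos φ₂ · sin²(Δλ/2) = 0.325257.
c = 2·atan2(√a, √(1−a)) = 1.21377 rad → d = 6371·c ≈ 7732.96 km.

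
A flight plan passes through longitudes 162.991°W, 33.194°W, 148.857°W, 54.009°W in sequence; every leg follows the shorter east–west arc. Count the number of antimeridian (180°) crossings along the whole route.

0

Leg 1: -162.991° → -33.194°, shortest Δλ = 129.797° (east) — does not cross 180°.
Leg 2: -33.194° → -148.857°, shortest Δλ = -115.663° (west) — does not cross 180°.
Leg 3: -148.857° → -54.009°, shortest Δλ = 94.848° (east) — does not cross 180°.
Total crossings: 0.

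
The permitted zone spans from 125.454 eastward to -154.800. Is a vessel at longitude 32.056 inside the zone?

Band width going east from +125.454° to -154.800°: ((-154.800 − 125.454) mod 360) = 79.746°.
Offset of +32.056° east of the west edge: ((32.056 − 125.454) mod 360) = 266.602°.
266.602° > 79.746° ⇒ outside.

No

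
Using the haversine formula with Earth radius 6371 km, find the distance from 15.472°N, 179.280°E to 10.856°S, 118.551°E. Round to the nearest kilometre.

Δλ = 118.551 − 179.280 = -60.729°.
Δφ = -10.856 − 15.472 = -26.328°.
a = sin²(Δφ/2) + cos φ₁ · cos φ₂ · sin²(Δλ/2) = 0.293727.
c = 2·atan2(√a, √(1−a)) = 1.14555 rad → d = 6371·c ≈ 7298.30 km.

7298 km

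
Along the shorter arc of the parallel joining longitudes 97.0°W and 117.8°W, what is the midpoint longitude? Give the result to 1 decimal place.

Signed shortest Δλ from -97.0° to -117.8° is -20.8°.
Midpoint longitude = -97.0° + (-20.8°)/2 = -97.0° − 10.4° = -107.4°.

107.4°W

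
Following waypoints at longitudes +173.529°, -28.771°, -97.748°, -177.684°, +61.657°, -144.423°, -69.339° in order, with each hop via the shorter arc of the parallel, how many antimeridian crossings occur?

Leg 1: +173.529° → -28.771°, shortest Δλ = 157.7° (east) — crosses 180°.
Leg 2: -28.771° → -97.748°, shortest Δλ = -68.977° (west) — does not cross 180°.
Leg 3: -97.748° → -177.684°, shortest Δλ = -79.936° (west) — does not cross 180°.
Leg 4: -177.684° → +61.657°, shortest Δλ = -120.659° (west) — crosses 180°.
Leg 5: +61.657° → -144.423°, shortest Δλ = 153.92° (east) — crosses 180°.
Leg 6: -144.423° → -69.339°, shortest Δλ = 75.084° (east) — does not cross 180°.
Total crossings: 3.

3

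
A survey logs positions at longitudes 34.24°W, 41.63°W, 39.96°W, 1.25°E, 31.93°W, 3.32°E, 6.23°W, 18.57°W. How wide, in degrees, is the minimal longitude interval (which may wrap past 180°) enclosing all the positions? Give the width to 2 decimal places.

44.95°

Sort the longitudes: -41.63°, -39.96°, -34.24°, -31.93°, -18.57°, -6.23°, +1.25°, +3.32°.
Eastward gaps between consecutive values (wrapping around): 1.67°, 5.72°, 2.31°, 13.36°, 12.34°, 7.48°, 2.07°, 315.05°.
Largest gap = 315.05° ⇒ minimal covering band is its complement: 360° − 315.05° = 44.95°.
Band runs from -41.63° eastward to +3.32°.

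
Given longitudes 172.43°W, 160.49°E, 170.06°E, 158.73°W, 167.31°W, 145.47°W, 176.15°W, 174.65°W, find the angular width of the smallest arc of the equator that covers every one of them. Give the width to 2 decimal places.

Sort the longitudes: -176.15°, -174.65°, -172.43°, -167.31°, -158.73°, -145.47°, +160.49°, +170.06°.
Eastward gaps between consecutive values (wrapping around): 1.50°, 2.22°, 5.12°, 8.58°, 13.26°, 305.96°, 9.57°, 13.79°.
Largest gap = 305.96° ⇒ minimal covering band is its complement: 360° − 305.96° = 54.04°.
Band runs from +160.49° eastward to -145.47°, crossing the antimeridian.

54.04°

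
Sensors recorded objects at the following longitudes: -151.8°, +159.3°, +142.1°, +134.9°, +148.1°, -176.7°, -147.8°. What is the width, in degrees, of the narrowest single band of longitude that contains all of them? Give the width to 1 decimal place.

Sort the longitudes: -176.7°, -151.8°, -147.8°, +134.9°, +142.1°, +148.1°, +159.3°.
Eastward gaps between consecutive values (wrapping around): 24.9°, 4.0°, 282.7°, 7.2°, 6.0°, 11.2°, 24.0°.
Largest gap = 282.7° ⇒ minimal covering band is its complement: 360° − 282.7° = 77.3°.
Band runs from +134.9° eastward to -147.8°, crossing the antimeridian.

77.3°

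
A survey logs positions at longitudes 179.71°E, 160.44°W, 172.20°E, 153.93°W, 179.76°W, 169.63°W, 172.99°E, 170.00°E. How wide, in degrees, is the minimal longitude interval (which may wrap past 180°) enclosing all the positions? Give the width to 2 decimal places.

Sort the longitudes: -179.76°, -169.63°, -160.44°, -153.93°, +170.00°, +172.20°, +172.99°, +179.71°.
Eastward gaps between consecutive values (wrapping around): 10.13°, 9.19°, 6.51°, 323.93°, 2.20°, 0.79°, 6.72°, 0.53°.
Largest gap = 323.93° ⇒ minimal covering band is its complement: 360° − 323.93° = 36.07°.
Band runs from +170.00° eastward to -153.93°, crossing the antimeridian.

36.07°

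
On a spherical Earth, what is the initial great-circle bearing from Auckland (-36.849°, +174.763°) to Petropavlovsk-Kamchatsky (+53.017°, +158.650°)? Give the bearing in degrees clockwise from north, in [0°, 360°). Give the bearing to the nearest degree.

350°

Δλ = 158.650 − 174.763 = -16.113°.
θ = atan2( sin Δλ · cos φ₂ , cos φ₁ · sin φ₂ − sin φ₁ · cos φ₂ · cos Δλ )
  = atan2(-0.16696, 0.98582) = -9.612° → normalised to [0°, 360°): 350.388°.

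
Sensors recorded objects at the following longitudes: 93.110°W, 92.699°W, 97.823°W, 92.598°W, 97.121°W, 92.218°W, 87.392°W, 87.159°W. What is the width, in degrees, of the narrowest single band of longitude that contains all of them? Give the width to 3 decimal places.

Sort the longitudes: -97.823°, -97.121°, -93.110°, -92.699°, -92.598°, -92.218°, -87.392°, -87.159°.
Eastward gaps between consecutive values (wrapping around): 0.702°, 4.011°, 0.411°, 0.101°, 0.380°, 4.826°, 0.233°, 349.336°.
Largest gap = 349.336° ⇒ minimal covering band is its complement: 360° − 349.336° = 10.664°.
Band runs from -97.823° eastward to -87.159°.

10.664°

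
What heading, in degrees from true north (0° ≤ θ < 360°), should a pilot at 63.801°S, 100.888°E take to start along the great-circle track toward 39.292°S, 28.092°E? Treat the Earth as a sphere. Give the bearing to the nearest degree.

264°

Δλ = 28.092 − 100.888 = -72.796°.
θ = atan2( sin Δλ · cos φ₂ , cos φ₁ · sin φ₂ − sin φ₁ · cos φ₂ · cos Δλ )
  = atan2(-0.73930, -0.07419) = -95.731° → normalised to [0°, 360°): 264.269°.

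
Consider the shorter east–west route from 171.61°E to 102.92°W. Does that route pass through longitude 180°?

Naïve |-102.92 − 171.61| = 274.53° > 180°, so the shorter arc goes the other way round — across 180°.
Signed shortest Δλ = ((-102.92 − 171.61 + 180) mod 360) − 180 = 85.47°.
Going east by 85.47° from +171.61° passes through 180° before reaching -102.92°.

Yes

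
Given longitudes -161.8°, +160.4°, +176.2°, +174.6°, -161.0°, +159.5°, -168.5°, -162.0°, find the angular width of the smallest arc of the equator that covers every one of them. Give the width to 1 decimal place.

39.5°

Sort the longitudes: -168.5°, -162.0°, -161.8°, -161.0°, +159.5°, +160.4°, +174.6°, +176.2°.
Eastward gaps between consecutive values (wrapping around): 6.5°, 0.2°, 0.8°, 320.5°, 0.9°, 14.2°, 1.6°, 15.3°.
Largest gap = 320.5° ⇒ minimal covering band is its complement: 360° − 320.5° = 39.5°.
Band runs from +159.5° eastward to -161.0°, crossing the antimeridian.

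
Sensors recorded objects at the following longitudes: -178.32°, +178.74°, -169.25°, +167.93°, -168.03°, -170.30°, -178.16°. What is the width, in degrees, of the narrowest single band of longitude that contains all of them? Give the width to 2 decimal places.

24.04°

Sort the longitudes: -178.32°, -178.16°, -170.30°, -169.25°, -168.03°, +167.93°, +178.74°.
Eastward gaps between consecutive values (wrapping around): 0.16°, 7.86°, 1.05°, 1.22°, 335.96°, 10.81°, 2.94°.
Largest gap = 335.96° ⇒ minimal covering band is its complement: 360° − 335.96° = 24.04°.
Band runs from +167.93° eastward to -168.03°, crossing the antimeridian.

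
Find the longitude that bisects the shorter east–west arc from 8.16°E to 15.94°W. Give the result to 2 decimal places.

Signed shortest Δλ from +8.16° to -15.94° is -24.10°.
Midpoint longitude = +8.16° + (-24.10°)/2 = +8.16° − 12.05° = -3.89°.

3.89°W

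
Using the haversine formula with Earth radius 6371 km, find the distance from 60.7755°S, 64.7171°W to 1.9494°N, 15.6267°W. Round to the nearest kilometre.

8134 km

Δλ = -15.6267 − -64.7171 = 49.0904°.
Δφ = 1.9494 − -60.7755 = 62.7249°.
a = sin²(Δφ/2) + cos φ₁ · cos φ₂ · sin²(Δλ/2) = 0.355072.
c = 2·atan2(√a, √(1−a)) = 1.27672 rad → d = 6371·c ≈ 8133.98 km.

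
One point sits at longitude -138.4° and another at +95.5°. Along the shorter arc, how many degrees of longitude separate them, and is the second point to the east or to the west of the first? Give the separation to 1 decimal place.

Raw difference: 95.5 − -138.4 = 233.9°.
Normalise into (−180°, 180°]: 233.9° − 360° = -126.1°.
Negative ⇒ the second point lies to the west; separation 126.1°.

126.1° west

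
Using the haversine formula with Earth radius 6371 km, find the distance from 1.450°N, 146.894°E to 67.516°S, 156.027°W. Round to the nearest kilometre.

8826 km

Δλ = -156.027 − 146.894 = -302.921°; wrapped into (−180°, 180°]: 57.079°.
Δφ = -67.516 − 1.450 = -68.966°.
a = sin²(Δφ/2) + cos φ₁ · cos φ₂ · sin²(Δλ/2) = 0.407803.
c = 2·atan2(√a, √(1−a)) = 1.38534 rad → d = 6371·c ≈ 8826.01 km.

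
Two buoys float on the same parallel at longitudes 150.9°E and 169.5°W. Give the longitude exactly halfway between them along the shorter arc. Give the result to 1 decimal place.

Signed shortest Δλ from +150.9° to -169.5° is +39.6°.
Midpoint longitude = +150.9° + (+39.6°)/2 = +150.9° + 19.8° = +170.7°.
(The naïve average (+150.9 + -169.5)/2 = -9.3° is on the wrong side of the globe.)

170.7°E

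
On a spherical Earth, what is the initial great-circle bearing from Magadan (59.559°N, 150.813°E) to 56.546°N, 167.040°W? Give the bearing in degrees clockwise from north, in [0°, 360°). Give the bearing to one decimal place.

79.2°

Δλ = -167.040 − 150.813 = -317.853°; wrapped into (−180°, 180°]: 42.147°.
θ = atan2( sin Δλ · cos φ₂ , cos φ₁ · sin φ₂ − sin φ₁ · cos φ₂ · cos Δλ )
  = atan2(0.36992, 0.07033) = 79.235° → normalised to [0°, 360°): 79.235°.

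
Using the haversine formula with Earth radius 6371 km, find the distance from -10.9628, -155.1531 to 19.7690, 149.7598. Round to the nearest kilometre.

6930 km

Δλ = 149.7598 − -155.1531 = 304.9129°; wrapped into (−180°, 180°]: -55.0871°.
Δφ = 19.7690 − -10.9628 = 30.7318°.
a = sin²(Δφ/2) + cos φ₁ · cos φ₂ · sin²(Δλ/2) = 0.267775.
c = 2·atan2(√a, √(1−a)) = 1.08778 rad → d = 6371·c ≈ 6930.27 km.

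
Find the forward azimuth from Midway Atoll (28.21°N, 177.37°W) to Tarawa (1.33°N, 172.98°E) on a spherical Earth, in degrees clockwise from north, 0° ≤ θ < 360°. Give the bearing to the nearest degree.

201°

Δλ = 172.98 − -177.37 = 350.35°; wrapped into (−180°, 180°]: -9.65°.
θ = atan2( sin Δλ · cos φ₂ , cos φ₁ · sin φ₂ − sin φ₁ · cos φ₂ · cos Δλ )
  = atan2(-0.16758, -0.44544) = -159.382° → normalised to [0°, 360°): 200.618°.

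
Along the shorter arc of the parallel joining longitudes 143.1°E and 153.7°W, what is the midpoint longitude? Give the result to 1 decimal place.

Signed shortest Δλ from +143.1° to -153.7° is +63.2°.
Midpoint longitude = +143.1° + (+63.2°)/2 = +143.1° + 31.6° = +174.7°.
(The naïve average (+143.1 + -153.7)/2 = -5.3° is on the wrong side of the globe.)

174.7°E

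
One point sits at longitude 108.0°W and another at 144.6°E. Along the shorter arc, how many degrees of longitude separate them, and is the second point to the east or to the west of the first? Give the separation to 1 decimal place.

Raw difference: 144.6 − -108.0 = 252.6°.
Normalise into (−180°, 180°]: 252.6° − 360° = -107.4°.
Negative ⇒ the second point lies to the west; separation 107.4°.

107.4° west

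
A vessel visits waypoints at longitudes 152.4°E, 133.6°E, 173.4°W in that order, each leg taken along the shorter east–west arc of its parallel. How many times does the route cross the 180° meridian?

1

Leg 1: +152.4° → +133.6°, shortest Δλ = -18.8° (west) — does not cross 180°.
Leg 2: +133.6° → -173.4°, shortest Δλ = 53.0° (east) — crosses 180°.
Total crossings: 1.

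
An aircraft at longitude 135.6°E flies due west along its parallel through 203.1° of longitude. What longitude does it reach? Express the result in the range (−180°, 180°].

Start at +135.6°; shift −203.1° → -67.5°.
-67.5° already lies in (−180°, 180°].

67.5°W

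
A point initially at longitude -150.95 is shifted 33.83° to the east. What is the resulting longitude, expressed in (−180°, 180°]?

Start at -150.95°; shift +33.83° → -117.12°.
-117.12° already lies in (−180°, 180°].

-117.12°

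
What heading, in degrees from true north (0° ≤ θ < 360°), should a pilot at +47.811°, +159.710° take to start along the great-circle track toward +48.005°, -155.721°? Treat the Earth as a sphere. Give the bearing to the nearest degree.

73°

Δλ = -155.721 − 159.710 = -315.431°; wrapped into (−180°, 180°]: 44.569°.
θ = atan2( sin Δλ · cos φ₂ , cos φ₁ · sin φ₂ − sin φ₁ · cos φ₂ · cos Δλ )
  = atan2(0.46953, 0.14596) = 72.732° → normalised to [0°, 360°): 72.732°.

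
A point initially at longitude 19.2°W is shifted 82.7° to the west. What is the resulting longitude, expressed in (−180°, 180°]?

Start at -19.2°; shift −82.7° → -101.9°.
-101.9° already lies in (−180°, 180°].

101.9°W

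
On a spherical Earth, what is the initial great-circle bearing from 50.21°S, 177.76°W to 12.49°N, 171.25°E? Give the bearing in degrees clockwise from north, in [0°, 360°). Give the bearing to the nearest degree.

Δλ = 171.25 − -177.76 = 349.01°; wrapped into (−180°, 180°]: -10.99°.
θ = atan2( sin Δλ · cos φ₂ , cos φ₁ · sin φ₂ − sin φ₁ · cos φ₂ · cos Δλ )
  = atan2(-0.18613, 0.87486) = -12.011° → normalised to [0°, 360°): 347.989°.

348°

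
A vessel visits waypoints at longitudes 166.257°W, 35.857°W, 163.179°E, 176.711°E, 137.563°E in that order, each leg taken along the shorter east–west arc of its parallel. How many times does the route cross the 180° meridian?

Leg 1: -166.257° → -35.857°, shortest Δλ = 130.4° (east) — does not cross 180°.
Leg 2: -35.857° → +163.179°, shortest Δλ = -160.964° (west) — crosses 180°.
Leg 3: +163.179° → +176.711°, shortest Δλ = 13.532° (east) — does not cross 180°.
Leg 4: +176.711° → +137.563°, shortest Δλ = -39.148° (west) — does not cross 180°.
Total crossings: 1.

1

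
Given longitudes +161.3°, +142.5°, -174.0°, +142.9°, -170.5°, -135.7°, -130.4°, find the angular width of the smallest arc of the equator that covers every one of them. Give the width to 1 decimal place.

87.1°

Sort the longitudes: -174.0°, -170.5°, -135.7°, -130.4°, +142.5°, +142.9°, +161.3°.
Eastward gaps between consecutive values (wrapping around): 3.5°, 34.8°, 5.3°, 272.9°, 0.4°, 18.4°, 24.7°.
Largest gap = 272.9° ⇒ minimal covering band is its complement: 360° − 272.9° = 87.1°.
Band runs from +142.5° eastward to -130.4°, crossing the antimeridian.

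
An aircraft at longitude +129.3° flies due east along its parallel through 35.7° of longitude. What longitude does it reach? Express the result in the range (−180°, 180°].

Start at +129.3°; shift +35.7° → +165.0°.
+165.0° already lies in (−180°, 180°].

+165.0°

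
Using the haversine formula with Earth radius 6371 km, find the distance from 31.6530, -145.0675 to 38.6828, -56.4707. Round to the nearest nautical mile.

Δλ = -56.4707 − -145.0675 = 88.5968°.
Δφ = 38.6828 − 31.6530 = 7.0298°.
a = sin²(Δφ/2) + cos φ₁ · cos φ₂ · sin²(Δλ/2) = 0.327870.
c = 2·atan2(√a, √(1−a)) = 1.21935 rad → d = 6371·c ≈ 7768.45 km ≈ 4194.63 nmi.

4195 nmi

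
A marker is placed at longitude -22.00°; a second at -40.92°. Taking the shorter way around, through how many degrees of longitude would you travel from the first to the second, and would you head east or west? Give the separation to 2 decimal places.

18.92° west

Raw difference: -40.92 − -22.00 = -18.92°.
Normalise into (−180°, 180°]: -18.92° stays -18.92°.
Negative ⇒ the second point lies to the west; separation 18.92°.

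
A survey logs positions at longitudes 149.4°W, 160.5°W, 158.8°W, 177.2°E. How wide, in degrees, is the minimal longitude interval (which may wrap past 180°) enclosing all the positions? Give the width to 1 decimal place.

33.4°

Sort the longitudes: -160.5°, -158.8°, -149.4°, +177.2°.
Eastward gaps between consecutive values (wrapping around): 1.7°, 9.4°, 326.6°, 22.3°.
Largest gap = 326.6° ⇒ minimal covering band is its complement: 360° − 326.6° = 33.4°.
Band runs from +177.2° eastward to -149.4°, crossing the antimeridian.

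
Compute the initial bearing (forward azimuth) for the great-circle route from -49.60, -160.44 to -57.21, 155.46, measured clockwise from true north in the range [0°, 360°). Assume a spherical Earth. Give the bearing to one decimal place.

236.6°

Δλ = 155.46 − -160.44 = 315.90°; wrapped into (−180°, 180°]: -44.10°.
θ = atan2( sin Δλ · cos φ₂ , cos φ₁ · sin φ₂ − sin φ₁ · cos φ₂ · cos Δλ )
  = atan2(-0.37688, -0.24868) = -123.418° → normalised to [0°, 360°): 236.582°.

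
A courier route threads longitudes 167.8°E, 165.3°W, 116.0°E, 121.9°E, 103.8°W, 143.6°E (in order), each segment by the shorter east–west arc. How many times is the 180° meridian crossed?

Leg 1: +167.8° → -165.3°, shortest Δλ = 26.9° (east) — crosses 180°.
Leg 2: -165.3° → +116.0°, shortest Δλ = -78.7° (west) — crosses 180°.
Leg 3: +116.0° → +121.9°, shortest Δλ = 5.9° (east) — does not cross 180°.
Leg 4: +121.9° → -103.8°, shortest Δλ = 134.3° (east) — crosses 180°.
Leg 5: -103.8° → +143.6°, shortest Δλ = -112.6° (west) — crosses 180°.
Total crossings: 4.

4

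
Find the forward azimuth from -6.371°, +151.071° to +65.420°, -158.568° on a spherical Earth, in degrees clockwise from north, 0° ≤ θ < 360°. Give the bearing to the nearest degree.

19°

Δλ = -158.568 − 151.071 = -309.639°; wrapped into (−180°, 180°]: 50.361°.
θ = atan2( sin Δλ · cos φ₂ , cos φ₁ · sin φ₂ − sin φ₁ · cos φ₂ · cos Δλ )
  = atan2(0.32032, 0.93321) = 18.945° → normalised to [0°, 360°): 18.945°.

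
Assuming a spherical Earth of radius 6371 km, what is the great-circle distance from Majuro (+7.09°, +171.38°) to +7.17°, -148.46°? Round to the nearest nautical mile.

Δλ = -148.46 − 171.38 = -319.84°; wrapped into (−180°, 180°]: 40.16°.
Δφ = 7.17 − 7.09 = 0.08°.
a = sin²(Δφ/2) + cos φ₁ · cos φ₂ · sin²(Δλ/2) = 0.116061.
c = 2·atan2(√a, √(1−a)) = 0.69527 rad → d = 6371·c ≈ 4429.60 km ≈ 2391.79 nmi.

2392 nmi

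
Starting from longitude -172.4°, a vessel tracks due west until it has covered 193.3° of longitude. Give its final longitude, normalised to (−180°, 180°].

Start at -172.4°; shift −193.3° → -365.7°.
-365.7° lies outside (−180°, 180°]; add 360° → -5.7°.

-5.7°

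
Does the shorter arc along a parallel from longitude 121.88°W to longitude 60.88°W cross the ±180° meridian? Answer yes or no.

Signed shortest Δλ = ((-60.88 − -121.88 + 180) mod 360) − 180 = 61.0°.
Going east by 61.0° from -121.88° reaches -60.88° without touching 180°.

No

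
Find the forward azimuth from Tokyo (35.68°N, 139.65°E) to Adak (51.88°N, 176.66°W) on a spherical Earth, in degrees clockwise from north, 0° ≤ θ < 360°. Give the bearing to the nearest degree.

48°

Δλ = -176.66 − 139.65 = -316.31°; wrapped into (−180°, 180°]: 43.69°.
θ = atan2( sin Δλ · cos φ₂ , cos φ₁ · sin φ₂ − sin φ₁ · cos φ₂ · cos Δλ )
  = atan2(0.42641, 0.37869) = 48.392° → normalised to [0°, 360°): 48.392°.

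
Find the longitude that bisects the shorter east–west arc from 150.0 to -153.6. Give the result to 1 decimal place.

+178.2°

Signed shortest Δλ from +150.0° to -153.6° is +56.4°.
Midpoint longitude = +150.0° + (+56.4°)/2 = +150.0° + 28.2° = +178.2°.
(The naïve average (+150.0 + -153.6)/2 = -1.8° is on the wrong side of the globe.)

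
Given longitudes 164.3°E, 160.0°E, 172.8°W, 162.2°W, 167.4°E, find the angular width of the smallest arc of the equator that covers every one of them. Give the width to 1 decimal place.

37.8°

Sort the longitudes: -172.8°, -162.2°, +160.0°, +164.3°, +167.4°.
Eastward gaps between consecutive values (wrapping around): 10.6°, 322.2°, 4.3°, 3.1°, 19.8°.
Largest gap = 322.2° ⇒ minimal covering band is its complement: 360° − 322.2° = 37.8°.
Band runs from +160.0° eastward to -162.2°, crossing the antimeridian.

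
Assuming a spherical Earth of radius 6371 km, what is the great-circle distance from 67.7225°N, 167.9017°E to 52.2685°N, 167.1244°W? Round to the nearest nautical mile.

1176 nmi

Δλ = -167.1244 − 167.9017 = -335.0261°; wrapped into (−180°, 180°]: 24.9739°.
Δφ = 52.2685 − 67.7225 = -15.4540°.
a = sin²(Δφ/2) + cos φ₁ · cos φ₂ · sin²(Δλ/2) = 0.028923.
c = 2·atan2(√a, √(1−a)) = 0.34180 rad → d = 6371·c ≈ 2177.59 km ≈ 1175.81 nmi.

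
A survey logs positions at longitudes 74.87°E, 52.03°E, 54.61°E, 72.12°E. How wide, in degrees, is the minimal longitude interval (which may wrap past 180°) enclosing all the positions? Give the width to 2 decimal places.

Sort the longitudes: +52.03°, +54.61°, +72.12°, +74.87°.
Eastward gaps between consecutive values (wrapping around): 2.58°, 17.51°, 2.75°, 337.16°.
Largest gap = 337.16° ⇒ minimal covering band is its complement: 360° − 337.16° = 22.84°.
Band runs from +52.03° eastward to +74.87°.

22.84°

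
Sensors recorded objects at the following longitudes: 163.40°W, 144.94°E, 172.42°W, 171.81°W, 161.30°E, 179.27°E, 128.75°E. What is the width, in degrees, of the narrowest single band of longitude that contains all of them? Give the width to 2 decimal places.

Sort the longitudes: -172.42°, -171.81°, -163.40°, +128.75°, +144.94°, +161.30°, +179.27°.
Eastward gaps between consecutive values (wrapping around): 0.61°, 8.41°, 292.15°, 16.19°, 16.36°, 17.97°, 8.31°.
Largest gap = 292.15° ⇒ minimal covering band is its complement: 360° − 292.15° = 67.85°.
Band runs from +128.75° eastward to -163.40°, crossing the antimeridian.

67.85°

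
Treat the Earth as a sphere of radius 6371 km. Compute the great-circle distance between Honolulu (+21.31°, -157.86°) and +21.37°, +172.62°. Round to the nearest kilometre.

3053 km

Δλ = 172.62 − -157.86 = 330.48°; wrapped into (−180°, 180°]: -29.52°.
Δφ = 21.37 − 21.31 = 0.06°.
a = sin²(Δφ/2) + cos φ₁ · cos φ₂ · sin²(Δλ/2) = 0.056313.
c = 2·atan2(√a, √(1−a)) = 0.47918 rad → d = 6371·c ≈ 3052.84 km.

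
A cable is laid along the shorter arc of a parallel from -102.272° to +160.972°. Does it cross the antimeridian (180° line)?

Naïve |160.972 − -102.272| = 263.244° > 180°, so the shorter arc goes the other way round — across 180°.
Signed shortest Δλ = ((160.972 − -102.272 + 180) mod 360) − 180 = -96.756°.
Going west by 96.756° from -102.272° passes through 180° before reaching +160.972°.

Yes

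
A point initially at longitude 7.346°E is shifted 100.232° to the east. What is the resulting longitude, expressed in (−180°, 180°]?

107.578°E

Start at +7.346°; shift +100.232° → +107.578°.
+107.578° already lies in (−180°, 180°].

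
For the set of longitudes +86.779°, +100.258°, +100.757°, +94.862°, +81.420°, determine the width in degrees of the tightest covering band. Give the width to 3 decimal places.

19.337°

Sort the longitudes: +81.420°, +86.779°, +94.862°, +100.258°, +100.757°.
Eastward gaps between consecutive values (wrapping around): 5.359°, 8.083°, 5.396°, 0.499°, 340.663°.
Largest gap = 340.663° ⇒ minimal covering band is its complement: 360° − 340.663° = 19.337°.
Band runs from +81.420° eastward to +100.757°.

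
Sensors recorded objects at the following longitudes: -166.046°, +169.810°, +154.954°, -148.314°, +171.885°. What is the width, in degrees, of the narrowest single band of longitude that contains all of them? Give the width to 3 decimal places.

56.732°

Sort the longitudes: -166.046°, -148.314°, +154.954°, +169.810°, +171.885°.
Eastward gaps between consecutive values (wrapping around): 17.732°, 303.268°, 14.856°, 2.075°, 22.069°.
Largest gap = 303.268° ⇒ minimal covering band is its complement: 360° − 303.268° = 56.732°.
Band runs from +154.954° eastward to -148.314°, crossing the antimeridian.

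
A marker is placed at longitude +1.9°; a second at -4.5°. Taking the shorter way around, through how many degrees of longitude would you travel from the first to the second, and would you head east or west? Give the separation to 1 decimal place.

Raw difference: -4.5 − 1.9 = -6.4°.
Normalise into (−180°, 180°]: -6.4° stays -6.4°.
Negative ⇒ the second point lies to the west; separation 6.4°.

6.4° west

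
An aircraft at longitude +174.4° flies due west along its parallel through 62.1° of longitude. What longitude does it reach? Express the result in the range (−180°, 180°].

Start at +174.4°; shift −62.1° → +112.3°.
+112.3° already lies in (−180°, 180°].

+112.3°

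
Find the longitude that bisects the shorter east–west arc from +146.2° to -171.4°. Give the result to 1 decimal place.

Signed shortest Δλ from +146.2° to -171.4° is +42.4°.
Midpoint longitude = +146.2° + (+42.4°)/2 = +146.2° + 21.2° = +167.4°.
(The naïve average (+146.2 + -171.4)/2 = -12.6° is on the wrong side of the globe.)

+167.4°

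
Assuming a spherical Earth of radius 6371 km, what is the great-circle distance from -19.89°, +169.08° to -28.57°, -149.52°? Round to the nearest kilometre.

4285 km

Δλ = -149.52 − 169.08 = -318.60°; wrapped into (−180°, 180°]: 41.40°.
Δφ = -28.57 − -19.89 = -8.68°.
a = sin²(Δφ/2) + cos φ₁ · cos φ₂ · sin²(Δλ/2) = 0.108911.
c = 2·atan2(√a, √(1−a)) = 0.67264 rad → d = 6371·c ≈ 4285.41 km.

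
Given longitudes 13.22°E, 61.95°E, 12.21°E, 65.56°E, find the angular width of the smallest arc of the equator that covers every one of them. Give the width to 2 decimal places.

Sort the longitudes: +12.21°, +13.22°, +61.95°, +65.56°.
Eastward gaps between consecutive values (wrapping around): 1.01°, 48.73°, 3.61°, 306.65°.
Largest gap = 306.65° ⇒ minimal covering band is its complement: 360° − 306.65° = 53.35°.
Band runs from +12.21° eastward to +65.56°.

53.35°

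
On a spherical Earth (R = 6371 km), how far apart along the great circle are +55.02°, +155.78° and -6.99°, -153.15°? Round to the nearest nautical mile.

Δλ = -153.15 − 155.78 = -308.93°; wrapped into (−180°, 180°]: 51.07°.
Δφ = -6.99 − 55.02 = -62.01°.
a = sin²(Δφ/2) + cos φ₁ · cos φ₂ · sin²(Δλ/2) = 0.371075.
c = 2·atan2(√a, √(1−a)) = 1.31000 rad → d = 6371·c ≈ 8346.01 km ≈ 4506.49 nmi.

4506 nmi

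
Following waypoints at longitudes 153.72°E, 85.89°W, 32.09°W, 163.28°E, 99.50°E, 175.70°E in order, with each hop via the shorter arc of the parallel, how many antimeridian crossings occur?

Leg 1: +153.72° → -85.89°, shortest Δλ = 120.39° (east) — crosses 180°.
Leg 2: -85.89° → -32.09°, shortest Δλ = 53.8° (east) — does not cross 180°.
Leg 3: -32.09° → +163.28°, shortest Δλ = -164.63° (west) — crosses 180°.
Leg 4: +163.28° → +99.50°, shortest Δλ = -63.78° (west) — does not cross 180°.
Leg 5: +99.50° → +175.70°, shortest Δλ = 76.2° (east) — does not cross 180°.
Total crossings: 2.

2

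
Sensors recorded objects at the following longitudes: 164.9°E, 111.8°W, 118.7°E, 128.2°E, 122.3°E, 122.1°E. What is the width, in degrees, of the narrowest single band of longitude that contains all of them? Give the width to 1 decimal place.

129.5°

Sort the longitudes: -111.8°, +118.7°, +122.1°, +122.3°, +128.2°, +164.9°.
Eastward gaps between consecutive values (wrapping around): 230.5°, 3.4°, 0.2°, 5.9°, 36.7°, 83.3°.
Largest gap = 230.5° ⇒ minimal covering band is its complement: 360° − 230.5° = 129.5°.
Band runs from +118.7° eastward to -111.8°, crossing the antimeridian.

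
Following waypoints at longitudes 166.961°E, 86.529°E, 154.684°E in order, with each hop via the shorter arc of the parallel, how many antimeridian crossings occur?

Leg 1: +166.961° → +86.529°, shortest Δλ = -80.432° (west) — does not cross 180°.
Leg 2: +86.529° → +154.684°, shortest Δλ = 68.155° (east) — does not cross 180°.
Total crossings: 0.

0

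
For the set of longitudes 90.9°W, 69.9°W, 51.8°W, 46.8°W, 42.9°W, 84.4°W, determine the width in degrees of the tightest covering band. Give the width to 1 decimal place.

48.0°

Sort the longitudes: -90.9°, -84.4°, -69.9°, -51.8°, -46.8°, -42.9°.
Eastward gaps between consecutive values (wrapping around): 6.5°, 14.5°, 18.1°, 5.0°, 3.9°, 312.0°.
Largest gap = 312.0° ⇒ minimal covering band is its complement: 360° − 312.0° = 48.0°.
Band runs from -90.9° eastward to -42.9°.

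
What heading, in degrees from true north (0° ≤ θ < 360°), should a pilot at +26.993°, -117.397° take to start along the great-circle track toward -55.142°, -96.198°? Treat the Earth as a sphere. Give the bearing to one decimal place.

Δλ = -96.198 − -117.397 = 21.199°.
θ = atan2( sin Δλ · cos φ₂ , cos φ₁ · sin φ₂ − sin φ₁ · cos φ₂ · cos Δλ )
  = atan2(0.20668, -0.97304) = 168.008° → normalised to [0°, 360°): 168.008°.

168.0°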